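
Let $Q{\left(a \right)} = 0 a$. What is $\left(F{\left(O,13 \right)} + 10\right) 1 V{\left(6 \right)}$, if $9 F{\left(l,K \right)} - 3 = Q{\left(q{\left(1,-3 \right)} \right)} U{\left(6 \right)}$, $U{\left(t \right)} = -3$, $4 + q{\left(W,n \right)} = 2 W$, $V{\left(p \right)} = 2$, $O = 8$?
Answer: $\frac{62}{3} \approx 20.667$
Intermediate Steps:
$q{\left(W,n \right)} = -4 + 2 W$
$Q{\left(a \right)} = 0$
$F{\left(l,K \right)} = \frac{1}{3}$ ($F{\left(l,K \right)} = \frac{1}{3} + \frac{0 \left(-3\right)}{9} = \frac{1}{3} + \frac{1}{9} \cdot 0 = \frac{1}{3} + 0 = \frac{1}{3}$)
$\left(F{\left(O,13 \right)} + 10\right) 1 V{\left(6 \right)} = \left(\frac{1}{3} + 10\right) 1 \cdot 2 = \frac{31}{3} \cdot 2 = \frac{62}{3}$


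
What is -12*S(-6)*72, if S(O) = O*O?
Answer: -31104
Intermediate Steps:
S(O) = O**2
-12*S(-6)*72 = -12*(-6)**2*72 = -12*36*72 = -432*72 = -31104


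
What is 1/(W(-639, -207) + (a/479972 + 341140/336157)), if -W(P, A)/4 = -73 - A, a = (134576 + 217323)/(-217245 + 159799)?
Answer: -9268679306059384/4958606153409538287 ≈ -0.0018692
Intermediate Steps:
a = -351899/57446 (a = 351899/(-57446) = 351899*(-1/57446) = -351899/57446 ≈ -6.1257)
W(P, A) = 292 + 4*A (W(P, A) = -4*(-73 - A) = 292 + 4*A)
1/(W(-639, -207) + (a/479972 + 341140/336157)) = 1/((292 + 4*(-207)) + (-351899/57446/479972 + 341140/336157)) = 1/((292 - 828) + (-351899/57446*1/479972 + 341140*(1/336157))) = 1/(-536 + (-351899/27572471512 + 341140/336157)) = 1/(-536 + 9405954638291537/9268679306059384) = 1/(-4958606153409538287/9268679306059384) = -9268679306059384/4958606153409538287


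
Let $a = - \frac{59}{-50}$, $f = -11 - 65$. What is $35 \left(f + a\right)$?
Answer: $- \frac{26187}{10} \approx -2618.7$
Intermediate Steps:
$f = -76$
$a = \frac{59}{50}$ ($a = \left(-59\right) \left(- \frac{1}{50}\right) = \frac{59}{50} \approx 1.18$)
$35 \left(f + a\right) = 35 \left(-76 + \frac{59}{50}\right) = 35 \left(- \frac{3741}{50}\right) = - \frac{26187}{10}$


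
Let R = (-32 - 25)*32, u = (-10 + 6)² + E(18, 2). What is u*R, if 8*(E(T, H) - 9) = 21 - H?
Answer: -49932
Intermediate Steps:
E(T, H) = 93/8 - H/8 (E(T, H) = 9 + (21 - H)/8 = 9 + (21/8 - H/8) = 93/8 - H/8)
u = 219/8 (u = (-10 + 6)² + (93/8 - ⅛*2) = (-4)² + (93/8 - ¼) = 16 + 91/8 = 219/8 ≈ 27.375)
R = -1824 (R = -57*32 = -1824)
u*R = (219/8)*(-1824) = -49932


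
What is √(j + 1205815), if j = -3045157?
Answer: I*√1839342 ≈ 1356.2*I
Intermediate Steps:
√(j + 1205815) = √(-3045157 + 1205815) = √(-1839342) = I*√1839342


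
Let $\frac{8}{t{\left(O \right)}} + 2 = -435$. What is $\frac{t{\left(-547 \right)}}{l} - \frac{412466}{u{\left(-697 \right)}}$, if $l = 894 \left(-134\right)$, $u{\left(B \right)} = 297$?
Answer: $- \frac{1799412209888}{1295683587} \approx -1388.8$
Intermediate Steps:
$t{\left(O \right)} = - \frac{8}{437}$ ($t{\left(O \right)} = \frac{8}{-2 - 435} = \frac{8}{-437} = 8 \left(- \frac{1}{437}\right) = - \frac{8}{437}$)
$l = -119796$
$\frac{t{\left(-547 \right)}}{l} - \frac{412466}{u{\left(-697 \right)}} = - \frac{8}{437 \left(-119796\right)} - \frac{412466}{297} = \left(- \frac{8}{437}\right) \left(- \frac{1}{119796}\right) - \frac{412466}{297} = \frac{2}{13087713} - \frac{412466}{297} = - \frac{1799412209888}{1295683587}$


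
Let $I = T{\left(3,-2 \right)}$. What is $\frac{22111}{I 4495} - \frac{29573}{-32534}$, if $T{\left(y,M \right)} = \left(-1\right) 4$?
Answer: $- \frac{93818367}{292480660} \approx -0.32077$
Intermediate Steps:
$T{\left(y,M \right)} = -4$
$I = -4$
$\frac{22111}{I 4495} - \frac{29573}{-32534} = \frac{22111}{\left(-4\right) 4495} - \frac{29573}{-32534} = \frac{22111}{-17980} - - \frac{29573}{32534} = 22111 \left(- \frac{1}{17980}\right) + \frac{29573}{32534} = - \frac{22111}{17980} + \frac{29573}{32534} = - \frac{93818367}{292480660}$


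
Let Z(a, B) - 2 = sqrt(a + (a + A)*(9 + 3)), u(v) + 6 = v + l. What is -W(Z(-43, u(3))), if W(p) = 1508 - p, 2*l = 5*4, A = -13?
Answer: -1506 + I*sqrt(715) ≈ -1506.0 + 26.739*I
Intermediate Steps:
l = 10 (l = (5*4)/2 = (1/2)*20 = 10)
u(v) = 4 + v (u(v) = -6 + (v + 10) = -6 + (10 + v) = 4 + v)
Z(a, B) = 2 + sqrt(-156 + 13*a) (Z(a, B) = 2 + sqrt(a + (a - 13)*(9 + 3)) = 2 + sqrt(a + (-13 + a)*12) = 2 + sqrt(a + (-156 + 12*a)) = 2 + sqrt(-156 + 13*a))
-W(Z(-43, u(3))) = -(1508 - (2 + sqrt(-156 + 13*(-43)))) = -(1508 - (2 + sqrt(-156 - 559))) = -(1508 - (2 + sqrt(-715))) = -(1508 - (2 + I*sqrt(715))) = -(1508 + (-2 - I*sqrt(715))) = -(1506 - I*sqrt(715)) = -1506 + I*sqrt(715)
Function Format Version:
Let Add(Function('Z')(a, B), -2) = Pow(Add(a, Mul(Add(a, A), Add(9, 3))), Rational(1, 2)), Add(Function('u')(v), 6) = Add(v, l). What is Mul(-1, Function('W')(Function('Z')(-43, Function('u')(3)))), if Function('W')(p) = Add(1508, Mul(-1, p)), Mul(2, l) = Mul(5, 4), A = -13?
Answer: Add(-1506, Mul(I, Pow(715, Rational(1, 2)))) ≈ Add(-1506.0, Mul(26.739, I))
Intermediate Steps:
l = 10 (l = Mul(Rational(1, 2), Mul(5, 4)) = Mul(Rational(1, 2), 20) = 10)
Function('u')(v) = Add(4, v) (Function('u')(v) = Add(-6, Add(v, 10)) = Add(-6, Add(10, v)) = Add(4, v))
Function('Z')(a, B) = Add(2, Pow(Add(-156, Mul(13, a)), Rational(1, 2))) (Function('Z')(a, B) = Add(2, Pow(Add(a, Mul(Add(a, -13), Add(9, 3))), Rational(1, 2))) = Add(2, Pow(Add(a, Mul(Add(-13, a), 12)), Rational(1, 2))) = Add(2, Pow(Add(a, Add(-156, Mul(12, a))), Rational(1, 2))) = Add(2, Pow(Add(-156, Mul(13, a)), Rational(1, 2))))
Mul(-1, Function('W')(Function('Z')(-43, Function('u')(3)))) = Mul(-1, Add(1508, Mul(-1, Add(2, Pow(Add(-156, Mul(13, -43)), Rational(1, 2)))))) = Mul(-1, Add(1508, Mul(-1, Add(2, Pow(Add(-156, -559), Rational(1, 2)))))) = Mul(-1, Add(1508, Mul(-1, Add(2, Pow(-715, Rational(1, 2)))))) = Mul(-1, Add(1508, Mul(-1, Add(2, Mul(I, Pow(715, Rational(1, 2))))))) = Mul(-1, Add(1508, Add(-2, Mul(-1, I, Pow(715, Rational(1, 2)))))) = Mul(-1, Add(1506, Mul(-1, I, Pow(715, Rational(1, 2))))) = Add(-1506, Mul(I, Pow(715, Rational(1, 2))))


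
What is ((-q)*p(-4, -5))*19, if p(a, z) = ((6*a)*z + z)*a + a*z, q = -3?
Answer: -25080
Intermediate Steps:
p(a, z) = a*z + a*(z + 6*a*z) (p(a, z) = (6*a*z + z)*a + a*z = (z + 6*a*z)*a + a*z = a*(z + 6*a*z) + a*z = a*z + a*(z + 6*a*z))
((-q)*p(-4, -5))*19 = ((-1*(-3))*(2*(-4)*(-5)*(1 + 3*(-4))))*19 = (3*(2*(-4)*(-5)*(1 - 12)))*19 = (3*(2*(-4)*(-5)*(-11)))*19 = (3*(-440))*19 = -1320*19 = -25080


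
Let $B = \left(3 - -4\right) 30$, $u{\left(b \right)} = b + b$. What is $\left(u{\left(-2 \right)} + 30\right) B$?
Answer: $5460$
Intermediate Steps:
$u{\left(b \right)} = 2 b$
$B = 210$ ($B = \left(3 + 4\right) 30 = 7 \cdot 30 = 210$)
$\left(u{\left(-2 \right)} + 30\right) B = \left(2 \left(-2\right) + 30\right) 210 = \left(-4 + 30\right) 210 = 26 \cdot 210 = 5460$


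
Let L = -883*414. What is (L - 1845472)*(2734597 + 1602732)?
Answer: -9589981888186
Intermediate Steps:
L = -365562
(L - 1845472)*(2734597 + 1602732) = (-365562 - 1845472)*(2734597 + 1602732) = -2211034*4337329 = -9589981888186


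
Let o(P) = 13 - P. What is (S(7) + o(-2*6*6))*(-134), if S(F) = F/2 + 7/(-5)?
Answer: -58357/5 ≈ -11671.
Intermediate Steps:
S(F) = -7/5 + F/2 (S(F) = F*(1/2) + 7*(-1/5) = F/2 - 7/5 = -7/5 + F/2)
(S(7) + o(-2*6*6))*(-134) = ((-7/5 + (1/2)*7) + (13 - (-2*6)*6))*(-134) = ((-7/5 + 7/2) + (13 - (-12)*6))*(-134) = (21/10 + (13 - 1*(-72)))*(-134) = (21/10 + (13 + 72))*(-134) = (21/10 + 85)*(-134) = (871/10)*(-134) = -58357/5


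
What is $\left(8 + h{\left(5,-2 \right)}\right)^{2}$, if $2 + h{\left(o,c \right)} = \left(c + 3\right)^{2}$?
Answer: $49$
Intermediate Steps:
$h{\left(o,c \right)} = -2 + \left(3 + c\right)^{2}$ ($h{\left(o,c \right)} = -2 + \left(c + 3\right)^{2} = -2 + \left(3 + c\right)^{2}$)
$\left(8 + h{\left(5,-2 \right)}\right)^{2} = \left(8 - \left(2 - \left(3 - 2\right)^{2}\right)\right)^{2} = \left(8 - \left(2 - 1^{2}\right)\right)^{2} = \left(8 + \left(-2 + 1\right)\right)^{2} = \left(8 - 1\right)^{2} = 7^{2} = 49$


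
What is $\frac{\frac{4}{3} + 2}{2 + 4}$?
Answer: $\frac{5}{9} \approx 0.55556$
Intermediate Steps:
$\frac{\frac{4}{3} + 2}{2 + 4} = \frac{4 \cdot \frac{1}{3} + 2}{6} = \frac{\frac{4}{3} + 2}{6} = \frac{1}{6} \cdot \frac{10}{3} = \frac{5}{9}$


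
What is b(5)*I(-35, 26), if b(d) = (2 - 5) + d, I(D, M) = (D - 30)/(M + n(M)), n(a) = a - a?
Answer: -5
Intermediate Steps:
n(a) = 0
I(D, M) = (-30 + D)/M (I(D, M) = (D - 30)/(M + 0) = (-30 + D)/M)
b(d) = -3 + d
b(5)*I(-35, 26) = (-3 + 5)*((-30 - 35)/26) = 2*((1/26)*(-65)) = 2*(-5/2) = -5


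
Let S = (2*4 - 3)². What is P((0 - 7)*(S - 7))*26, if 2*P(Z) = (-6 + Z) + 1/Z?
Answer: -216229/126 ≈ -1716.1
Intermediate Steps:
S = 25 (S = (8 - 3)² = 5² = 25)
P(Z) = -3 + Z/2 + 1/(2*Z) (P(Z) = ((-6 + Z) + 1/Z)/2 = (-6 + Z + 1/Z)/2 = -3 + Z/2 + 1/(2*Z))
P((0 - 7)*(S - 7))*26 = ((1 + ((0 - 7)*(25 - 7))*(-6 + (0 - 7)*(25 - 7)))/(2*(((0 - 7)*(25 - 7)))))*26 = ((1 + (-7*18)*(-6 - 7*18))/(2*((-7*18))))*26 = ((½)*(1 - 126*(-6 - 126))/(-126))*26 = ((½)*(-1/126)*(1 - 126*(-132)))*26 = ((½)*(-1/126)*(1 + 16632))*26 = ((½)*(-1/126)*16633)*26 = -16633/252*26 = -216229/126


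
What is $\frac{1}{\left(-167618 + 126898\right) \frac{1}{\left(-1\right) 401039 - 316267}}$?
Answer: $\frac{358653}{20360} \approx 17.616$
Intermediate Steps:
$\frac{1}{\left(-167618 + 126898\right) \frac{1}{\left(-1\right) 401039 - 316267}} = \frac{1}{\left(-40720\right) \frac{1}{-401039 - 316267}} = \frac{1}{\left(-40720\right) \frac{1}{-717306}} = \frac{1}{\left(-40720\right) \left(- \frac{1}{717306}\right)} = \frac{1}{\frac{20360}{358653}} = \frac{358653}{20360}$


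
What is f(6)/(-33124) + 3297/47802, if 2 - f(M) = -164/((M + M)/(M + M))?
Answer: 4219779/65974727 ≈ 0.063961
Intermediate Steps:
f(M) = 166 (f(M) = 2 - (-164)/((M + M)/(M + M)) = 2 - (-164)/((2*M)/((2*M))) = 2 - (-164)/((2*M)*(1/(2*M))) = 2 - (-164)/1 = 2 - (-164) = 2 - 1*(-164) = 2 + 164 = 166)
f(6)/(-33124) + 3297/47802 = 166/(-33124) + 3297/47802 = 166*(-1/33124) + 3297*(1/47802) = -83/16562 + 1099/15934 = 4219779/65974727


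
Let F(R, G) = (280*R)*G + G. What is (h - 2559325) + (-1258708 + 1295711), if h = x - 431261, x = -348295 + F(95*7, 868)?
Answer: 158320590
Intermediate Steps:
F(R, G) = G + 280*G*R (F(R, G) = 280*G*R + G = G + 280*G*R)
x = 161274173 (x = -348295 + 868*(1 + 280*(95*7)) = -348295 + 868*(1 + 280*665) = -348295 + 868*(1 + 186200) = -348295 + 868*186201 = -348295 + 161622468 = 161274173)
h = 160842912 (h = 161274173 - 431261 = 160842912)
(h - 2559325) + (-1258708 + 1295711) = (160842912 - 2559325) + (-1258708 + 1295711) = 158283587 + 37003 = 158320590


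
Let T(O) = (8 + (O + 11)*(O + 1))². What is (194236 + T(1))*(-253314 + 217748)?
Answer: -6944617160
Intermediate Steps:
T(O) = (8 + (1 + O)*(11 + O))² (T(O) = (8 + (11 + O)*(1 + O))² = (8 + (1 + O)*(11 + O))²)
(194236 + T(1))*(-253314 + 217748) = (194236 + (19 + 1² + 12*1)²)*(-253314 + 217748) = (194236 + (19 + 1 + 12)²)*(-35566) = (194236 + 32²)*(-35566) = (194236 + 1024)*(-35566) = 195260*(-35566) = -6944617160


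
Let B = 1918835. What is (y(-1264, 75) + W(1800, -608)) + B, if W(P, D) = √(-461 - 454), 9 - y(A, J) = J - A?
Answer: 1917505 + I*√915 ≈ 1.9175e+6 + 30.249*I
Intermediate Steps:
y(A, J) = 9 + A - J (y(A, J) = 9 - (J - A) = 9 + (A - J) = 9 + A - J)
W(P, D) = I*√915 (W(P, D) = √(-915) = I*√915)
(y(-1264, 75) + W(1800, -608)) + B = ((9 - 1264 - 1*75) + I*√915) + 1918835 = ((9 - 1264 - 75) + I*√915) + 1918835 = (-1330 + I*√915) + 1918835 = 1917505 + I*√915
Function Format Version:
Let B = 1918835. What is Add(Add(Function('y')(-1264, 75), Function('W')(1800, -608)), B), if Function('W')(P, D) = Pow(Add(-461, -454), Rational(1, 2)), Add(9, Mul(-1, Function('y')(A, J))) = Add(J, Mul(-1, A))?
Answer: Add(1917505, Mul(I, Pow(915, Rational(1, 2)))) ≈ Add(1.9175e+6, Mul(30.249, I))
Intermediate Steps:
Function('y')(A, J) = Add(9, A, Mul(-1, J)) (Function('y')(A, J) = Add(9, Mul(-1, Add(J, Mul(-1, A)))) = Add(9, Add(A, Mul(-1, J))) = Add(9, A, Mul(-1, J)))
Function('W')(P, D) = Mul(I, Pow(915, Rational(1, 2))) (Function('W')(P, D) = Pow(-915, Rational(1, 2)) = Mul(I, Pow(915, Rational(1, 2))))
Add(Add(Function('y')(-1264, 75), Function('W')(1800, -608)), B) = Add(Add(Add(9, -1264, Mul(-1, 75)), Mul(I, Pow(915, Rational(1, 2)))), 1918835) = Add(Add(Add(9, -1264, -75), Mul(I, Pow(915, Rational(1, 2)))), 1918835) = Add(Add(-1330, Mul(I, Pow(915, Rational(1, 2)))), 1918835) = Add(1917505, Mul(I, Pow(915, Rational(1, 2))))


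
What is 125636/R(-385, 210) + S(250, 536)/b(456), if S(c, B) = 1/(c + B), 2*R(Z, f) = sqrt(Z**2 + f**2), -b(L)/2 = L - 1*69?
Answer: -1/608364 + 35896*sqrt(157)/785 ≈ 572.96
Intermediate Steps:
b(L) = 138 - 2*L (b(L) = -2*(L - 1*69) = -2*(L - 69) = -2*(-69 + L) = 138 - 2*L)
R(Z, f) = sqrt(Z**2 + f**2)/2
S(c, B) = 1/(B + c)
125636/R(-385, 210) + S(250, 536)/b(456) = 125636/((sqrt((-385)**2 + 210**2)/2)) + 1/((536 + 250)*(138 - 2*456)) = 125636/((sqrt(148225 + 44100)/2)) + 1/(786*(138 - 912)) = 125636/((sqrt(192325)/2)) + (1/786)/(-774) = 125636/(((35*sqrt(157))/2)) + (1/786)*(-1/774) = 125636/((35*sqrt(157)/2)) - 1/608364 = 125636*(2*sqrt(157)/5495) - 1/608364 = 35896*sqrt(157)/785 - 1/608364 = -1/608364 + 35896*sqrt(157)/785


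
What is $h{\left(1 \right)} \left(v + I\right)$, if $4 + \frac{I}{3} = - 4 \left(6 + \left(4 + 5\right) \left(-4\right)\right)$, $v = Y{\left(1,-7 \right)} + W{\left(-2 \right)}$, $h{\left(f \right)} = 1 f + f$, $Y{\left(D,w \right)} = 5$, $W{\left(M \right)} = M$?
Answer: $702$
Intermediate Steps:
$h{\left(f \right)} = 2 f$ ($h{\left(f \right)} = f + f = 2 f$)
$v = 3$ ($v = 5 - 2 = 3$)
$I = 348$ ($I = -12 + 3 \left(- 4 \left(6 + \left(4 + 5\right) \left(-4\right)\right)\right) = -12 + 3 \left(- 4 \left(6 + 9 \left(-4\right)\right)\right) = -12 + 3 \left(- 4 \left(6 - 36\right)\right) = -12 + 3 \left(\left(-4\right) \left(-30\right)\right) = -12 + 3 \cdot 120 = -12 + 360 = 348$)
$h{\left(1 \right)} \left(v + I\right) = 2 \cdot 1 \left(3 + 348\right) = 2 \cdot 351 = 702$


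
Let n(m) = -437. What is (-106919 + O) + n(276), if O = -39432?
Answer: -146788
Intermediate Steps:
(-106919 + O) + n(276) = (-106919 - 39432) - 437 = -146351 - 437 = -146788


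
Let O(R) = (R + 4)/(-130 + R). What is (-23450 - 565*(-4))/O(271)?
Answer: -597558/55 ≈ -10865.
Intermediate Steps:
O(R) = (4 + R)/(-130 + R)
(-23450 - 565*(-4))/O(271) = (-23450 - 565*(-4))/(((4 + 271)/(-130 + 271))) = (-23450 - 1*(-2260))/((275/141)) = (-23450 + 2260)/(((1/141)*275)) = -21190/275/141 = -21190*141/275 = -597558/55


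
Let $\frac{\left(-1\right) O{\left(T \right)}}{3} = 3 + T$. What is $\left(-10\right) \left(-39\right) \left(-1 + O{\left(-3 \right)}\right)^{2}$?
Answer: $390$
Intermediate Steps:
$O{\left(T \right)} = -9 - 3 T$ ($O{\left(T \right)} = - 3 \left(3 + T\right) = -9 - 3 T$)
$\left(-10\right) \left(-39\right) \left(-1 + O{\left(-3 \right)}\right)^{2} = \left(-10\right) \left(-39\right) \left(-1 - 0\right)^{2} = 390 \left(-1 + \left(-9 + 9\right)\right)^{2} = 390 \left(-1 + 0\right)^{2} = 390 \left(-1\right)^{2} = 390 \cdot 1 = 390$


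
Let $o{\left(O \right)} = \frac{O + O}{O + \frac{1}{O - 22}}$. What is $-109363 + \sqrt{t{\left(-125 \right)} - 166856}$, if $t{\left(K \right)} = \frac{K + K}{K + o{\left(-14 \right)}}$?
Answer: $-109363 + \frac{i \sqrt{643809652668534}}{62117} \approx -1.0936 \cdot 10^{5} + 408.48 i$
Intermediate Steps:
$o{\left(O \right)} = \frac{2 O}{O + \frac{1}{-22 + O}}$
$t{\left(K \right)} = \frac{2 K}{\frac{1008}{505} + K}$ ($t{\left(K \right)} = \frac{K + K}{K + 2 \left(-14\right) \frac{1}{1 + \left(-14\right)^{2} - -308} \left(-22 - 14\right)} = \frac{2 K}{K + 2 \left(-14\right) \frac{1}{1 + 196 + 308} \left(-36\right)} = \frac{2 K}{K + 2 \left(-14\right) \frac{1}{505} \left(-36\right)} = \frac{2 K}{K + \frac{1008}{505}} = \frac{2 K}{\frac{1008}{505} + K}$)
$-109363 + \sqrt{t{\left(-125 \right)} - 166856} = -109363 + \sqrt{1010 \left(-125\right) \frac{1}{1008 + 505 \left(-125\right)} - 166856} = -109363 + \sqrt{1010 \left(-125\right) \frac{1}{1008 - 63125} - 166856} = -109363 + \sqrt{1010 \left(-125\right) \frac{1}{-62117} - 166856} = -109363 + \sqrt{1010 \left(-125\right) \left(- \frac{1}{62117}\right) - 166856} = -109363 + \sqrt{\frac{126250}{62117} - 166856} = -109363 + \sqrt{- \frac{10364467902}{62117}} = -109363 + \frac{i \sqrt{643809652668534}}{62117}$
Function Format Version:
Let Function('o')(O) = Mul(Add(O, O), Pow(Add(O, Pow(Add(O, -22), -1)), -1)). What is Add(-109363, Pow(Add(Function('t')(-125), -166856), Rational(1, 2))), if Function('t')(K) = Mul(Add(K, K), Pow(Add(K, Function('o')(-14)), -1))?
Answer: Add(-109363, Mul(Rational(1, 62117), I, Pow(643809652668534, Rational(1, 2)))) ≈ Add(-1.0936e+5, Mul(408.48, I))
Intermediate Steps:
Function('o')(O) = Mul(2, O, Pow(Add(O, Pow(Add(-22, O), -1)), -1)) (Function('o')(O) = Mul(Mul(2, O), Pow(Add(O, Pow(Add(-22, O), -1)), -1)) = Mul(2, O, Pow(Add(O, Pow(Add(-22, O), -1)), -1)))
Function('t')(K) = Mul(2, K, Pow(Add(Rational(1008, 505), K), -1)) (Function('t')(K) = Mul(Add(K, K), Pow(Add(K, Mul(2, -14, Pow(Add(1, Pow(-14, 2), Mul(-22, -14)), -1), Add(-22, -14))), -1)) = Mul(Mul(2, K), Pow(Add(K, Mul(2, -14, Pow(Add(1, 196, 308), -1), -36)), -1)) = Mul(Mul(2, K), Pow(Add(K, Mul(2, -14, Pow(505, -1), -36)), -1)) = Mul(Mul(2, K), Pow(Add(K, Mul(2, -14, Rational(1, 505), -36)), -1)) = Mul(Mul(2, K), Pow(Add(K, Rational(1008, 505)), -1)) = Mul(Mul(2, K), Pow(Add(Rational(1008, 505), K), -1)) = Mul(2, K, Pow(Add(Rational(1008, 505), K), -1)))
Add(-109363, Pow(Add(Function('t')(-125), -166856), Rational(1, 2))) = Add(-109363, Pow(Add(Mul(1010, -125, Pow(Add(1008, Mul(505, -125)), -1)), -166856), Rational(1, 2))) = Add(-109363, Pow(Add(Mul(1010, -125, Pow(Add(1008, -63125), -1)), -166856), Rational(1, 2))) = Add(-109363, Pow(Add(Mul(1010, -125, Pow(-62117, -1)), -166856), Rational(1, 2))) = Add(-109363, Pow(Add(Mul(1010, -125, Rational(-1, 62117)), -166856), Rational(1, 2))) = Add(-109363, Pow(Add(Rational(126250, 62117), -166856), Rational(1, 2))) = Add(-109363, Pow(Rational(-10364467902, 62117), Rational(1, 2))) = Add(-109363, Mul(Rational(1, 62117), I, Pow(643809652668534, Rational(1, 2))))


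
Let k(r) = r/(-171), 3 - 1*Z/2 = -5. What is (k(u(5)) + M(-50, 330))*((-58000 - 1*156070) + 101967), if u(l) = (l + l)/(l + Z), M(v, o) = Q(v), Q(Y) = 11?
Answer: -4427059573/3591 ≈ -1.2328e+6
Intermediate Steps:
Z = 16 (Z = 6 - 2*(-5) = 6 + 10 = 16)
M(v, o) = 11
u(l) = 2*l/(16 + l) (u(l) = (l + l)/(l + 16) = (2*l)/(16 + l) = 2*l/(16 + l))
k(r) = -r/171 (k(r) = r*(-1/171) = -r/171)
(k(u(5)) + M(-50, 330))*((-58000 - 1*156070) + 101967) = (-2*5/(171*(16 + 5)) + 11)*((-58000 - 1*156070) + 101967) = (-2*5/(171*21) + 11)*((-58000 - 156070) + 101967) = (-2*5/(171*21) + 11)*(-214070 + 101967) = (-1/171*10/21 + 11)*(-112103) = (-10/3591 + 11)*(-112103) = (39491/3591)*(-112103) = -4427059573/3591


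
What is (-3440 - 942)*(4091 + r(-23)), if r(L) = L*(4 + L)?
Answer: -19841696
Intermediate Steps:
(-3440 - 942)*(4091 + r(-23)) = (-3440 - 942)*(4091 - 23*(4 - 23)) = -4382*(4091 - 23*(-19)) = -4382*(4091 + 437) = -4382*4528 = -19841696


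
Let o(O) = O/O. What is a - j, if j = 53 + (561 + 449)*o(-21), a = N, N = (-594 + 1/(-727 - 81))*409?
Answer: -197159681/808 ≈ -2.4401e+5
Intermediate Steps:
o(O) = 1
N = -196300777/808 (N = (-594 + 1/(-808))*409 = (-594 - 1/808)*409 = -479953/808*409 = -196300777/808 ≈ -2.4295e+5)
a = -196300777/808 ≈ -2.4295e+5
j = 1063 (j = 53 + (561 + 449)*1 = 53 + 1010*1 = 53 + 1010 = 1063)
a - j = -196300777/808 - 1*1063 = -196300777/808 - 1063 = -197159681/808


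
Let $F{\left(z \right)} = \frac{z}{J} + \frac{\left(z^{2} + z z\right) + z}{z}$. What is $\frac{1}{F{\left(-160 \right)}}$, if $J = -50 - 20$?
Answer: $- \frac{7}{2217} \approx -0.0031574$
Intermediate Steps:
$J = -70$ ($J = -50 - 20 = -70$)
$F{\left(z \right)} = - \frac{z}{70} + \frac{z + 2 z^{2}}{z}$ ($F{\left(z \right)} = \frac{z}{-70} + \frac{\left(z^{2} + z z\right) + z}{z} = z \left(- \frac{1}{70}\right) + \frac{\left(z^{2} + z^{2}\right) + z}{z} = - \frac{z}{70} + \frac{2 z^{2} + z}{z} = - \frac{z}{70} + \frac{z + 2 z^{2}}{z}$)
$\frac{1}{F{\left(-160 \right)}} = \frac{1}{1 + \frac{139}{70} \left(-160\right)} = \frac{1}{1 - \frac{2224}{7}} = \frac{1}{- \frac{2217}{7}} = - \frac{7}{2217}$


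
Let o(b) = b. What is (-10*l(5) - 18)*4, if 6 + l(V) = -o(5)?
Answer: 368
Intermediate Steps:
l(V) = -11 (l(V) = -6 - 1*5 = -6 - 5 = -11)
(-10*l(5) - 18)*4 = (-10*(-11) - 18)*4 = (110 - 18)*4 = 92*4 = 368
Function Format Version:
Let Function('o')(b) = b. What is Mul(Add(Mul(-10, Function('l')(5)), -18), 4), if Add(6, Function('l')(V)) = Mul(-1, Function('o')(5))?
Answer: 368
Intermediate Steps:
Function('l')(V) = -11 (Function('l')(V) = Add(-6, Mul(-1, 5)) = Add(-6, -5) = -11)
Mul(Add(Mul(-10, Function('l')(5)), -18), 4) = Mul(Add(Mul(-10, -11), -18), 4) = Mul(Add(110, -18), 4) = Mul(92, 4) = 368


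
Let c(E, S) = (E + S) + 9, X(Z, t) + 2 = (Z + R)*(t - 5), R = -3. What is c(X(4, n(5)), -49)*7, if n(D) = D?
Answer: -294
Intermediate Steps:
X(Z, t) = -2 + (-5 + t)*(-3 + Z) (X(Z, t) = -2 + (Z - 3)*(t - 5) = -2 + (-3 + Z)*(-5 + t) = -2 + (-5 + t)*(-3 + Z))
c(E, S) = 9 + E + S
c(X(4, n(5)), -49)*7 = (9 + (13 - 5*4 - 3*5 + 4*5) - 49)*7 = (9 + (13 - 20 - 15 + 20) - 49)*7 = (9 - 2 - 49)*7 = -42*7 = -294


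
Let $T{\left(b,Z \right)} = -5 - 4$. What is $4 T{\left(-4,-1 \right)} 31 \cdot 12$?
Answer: $-13392$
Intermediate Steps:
$T{\left(b,Z \right)} = -9$
$4 T{\left(-4,-1 \right)} 31 \cdot 12 = 4 \left(-9\right) 31 \cdot 12 = \left(-36\right) 31 \cdot 12 = \left(-1116\right) 12 = -13392$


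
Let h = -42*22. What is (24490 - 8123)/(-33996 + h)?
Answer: -16367/34920 ≈ -0.46870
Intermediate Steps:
h = -924
(24490 - 8123)/(-33996 + h) = (24490 - 8123)/(-33996 - 924) = 16367/(-34920) = 16367*(-1/34920) = -16367/34920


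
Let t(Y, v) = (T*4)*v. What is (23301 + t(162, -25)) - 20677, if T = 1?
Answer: 2524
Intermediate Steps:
t(Y, v) = 4*v (t(Y, v) = (1*4)*v = 4*v)
(23301 + t(162, -25)) - 20677 = (23301 + 4*(-25)) - 20677 = (23301 - 100) - 20677 = 23201 - 20677 = 2524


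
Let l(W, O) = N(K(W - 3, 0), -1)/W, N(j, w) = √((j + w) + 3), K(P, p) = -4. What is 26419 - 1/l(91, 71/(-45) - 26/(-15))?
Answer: 26419 + 91*I*√2/2 ≈ 26419.0 + 64.347*I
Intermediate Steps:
N(j, w) = √(3 + j + w)
l(W, O) = I*√2/W (l(W, O) = √(3 - 4 - 1)/W = √(-2)/W = (I*√2)/W = I*√2/W)
26419 - 1/l(91, 71/(-45) - 26/(-15)) = 26419 - 1/(I*√2/91) = 26419 - (-91)*I*√2/2 = 26419 + 91*I*√2/2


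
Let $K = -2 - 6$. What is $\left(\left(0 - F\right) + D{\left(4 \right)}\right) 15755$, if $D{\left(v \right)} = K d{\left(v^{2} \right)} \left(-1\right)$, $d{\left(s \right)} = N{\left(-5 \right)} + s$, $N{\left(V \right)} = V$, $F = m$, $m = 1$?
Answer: $1370685$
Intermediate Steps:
$K = -8$ ($K = -2 - 6 = -8$)
$F = 1$
$d{\left(s \right)} = -5 + s$
$D{\left(v \right)} = -40 + 8 v^{2}$ ($D{\left(v \right)} = - 8 \left(-5 + v^{2}\right) \left(-1\right) = \left(40 - 8 v^{2}\right) \left(-1\right) = -40 + 8 v^{2}$)
$\left(\left(0 - F\right) + D{\left(4 \right)}\right) 15755 = \left(\left(0 - 1\right) - \left(40 - 8 \cdot 4^{2}\right)\right) 15755 = \left(\left(0 - 1\right) + \left(-40 + 8 \cdot 16\right)\right) 15755 = \left(-1 + \left(-40 + 128\right)\right) 15755 = \left(-1 + 88\right) 15755 = 87 \cdot 15755 = 1370685$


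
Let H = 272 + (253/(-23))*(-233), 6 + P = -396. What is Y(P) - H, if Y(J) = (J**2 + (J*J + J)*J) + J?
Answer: -64644837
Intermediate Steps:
P = -402 (P = -6 - 396 = -402)
H = 2835 (H = 272 + (253*(-1/23))*(-233) = 272 - 11*(-233) = 272 + 2563 = 2835)
Y(J) = J + J**2 + J*(J + J**2) (Y(J) = (J**2 + (J**2 + J)*J) + J = (J**2 + (J + J**2)*J) + J = (J**2 + J*(J + J**2)) + J = J + J**2 + J*(J + J**2))
Y(P) - H = -402*(1 + (-402)**2 + 2*(-402)) - 1*2835 = -402*(1 + 161604 - 804) - 2835 = -402*160801 - 2835 = -64642002 - 2835 = -64644837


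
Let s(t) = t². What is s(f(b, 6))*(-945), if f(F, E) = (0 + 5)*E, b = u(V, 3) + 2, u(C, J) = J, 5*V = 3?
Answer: -850500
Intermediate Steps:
V = ⅗ (V = (⅕)*3 = ⅗ ≈ 0.60000)
b = 5 (b = 3 + 2 = 5)
f(F, E) = 5*E
s(f(b, 6))*(-945) = (5*6)²*(-945) = 30²*(-945) = 900*(-945) = -850500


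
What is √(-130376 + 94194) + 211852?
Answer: 211852 + I*√36182 ≈ 2.1185e+5 + 190.22*I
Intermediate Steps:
√(-130376 + 94194) + 211852 = √(-36182) + 211852 = I*√36182 + 211852 = 211852 + I*√36182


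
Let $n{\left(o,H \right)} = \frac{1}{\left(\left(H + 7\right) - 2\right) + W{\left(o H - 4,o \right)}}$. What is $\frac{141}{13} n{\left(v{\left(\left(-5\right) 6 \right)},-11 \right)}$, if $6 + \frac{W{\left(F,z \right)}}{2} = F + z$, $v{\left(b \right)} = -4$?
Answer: $\frac{47}{234} \approx 0.20085$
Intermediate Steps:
$W{\left(F,z \right)} = -12 + 2 F + 2 z$ ($W{\left(F,z \right)} = -12 + 2 \left(F + z\right) = -12 + \left(2 F + 2 z\right) = -12 + 2 F + 2 z$)
$n{\left(o,H \right)} = \frac{1}{-15 + H + 2 o + 2 H o}$ ($n{\left(o,H \right)} = \frac{1}{\left(\left(H + 7\right) - 2\right) + \left(-12 + 2 \left(o H - 4\right) + 2 o\right)} = \frac{1}{\left(\left(7 + H\right) - 2\right) + \left(-12 + 2 \left(H o - 4\right) + 2 o\right)} = \frac{1}{\left(5 + H\right) + \left(-12 + 2 \left(-4 + H o\right) + 2 o\right)} = \frac{1}{\left(5 + H\right) + \left(-12 + \left(-8 + 2 H o\right) + 2 o\right)} = \frac{1}{\left(5 + H\right) + \left(-20 + 2 o + 2 H o\right)} = \frac{1}{-15 + H + 2 o + 2 H o}$)
$\frac{141}{13} n{\left(v{\left(\left(-5\right) 6 \right)},-11 \right)} = \frac{141 \cdot \frac{1}{13}}{-15 - 11 + 2 \left(-4\right) + 2 \left(-11\right) \left(-4\right)} = \frac{141 \cdot \frac{1}{13}}{-15 - 11 - 8 + 88} = \frac{141}{13 \cdot 54} = \frac{141}{13} \cdot \frac{1}{54} = \frac{47}{234}$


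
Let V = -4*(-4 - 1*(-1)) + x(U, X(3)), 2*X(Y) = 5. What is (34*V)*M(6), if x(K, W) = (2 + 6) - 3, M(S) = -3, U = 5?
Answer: -1734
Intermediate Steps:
X(Y) = 5/2 (X(Y) = (½)*5 = 5/2)
x(K, W) = 5 (x(K, W) = 8 - 3 = 5)
V = 17 (V = -4*(-4 - 1*(-1)) + 5 = -4*(-4 + 1) + 5 = -4*(-3) + 5 = 12 + 5 = 17)
(34*V)*M(6) = (34*17)*(-3) = 578*(-3) = -1734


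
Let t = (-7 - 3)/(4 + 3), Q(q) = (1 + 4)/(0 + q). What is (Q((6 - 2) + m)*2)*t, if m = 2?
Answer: -50/21 ≈ -2.3810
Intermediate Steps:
Q(q) = 5/q
t = -10/7 ≈ -1.4286
(Q((6 - 2) + m)*2)*t = ((5/((6 - 2) + 2))*2)*(-10/7) = ((5/(4 + 2))*2)*(-10/7) = ((5/6)*2)*(-10/7) = ((5*(⅙))*2)*(-10/7) = ((⅚)*2)*(-10/7) = (5/3)*(-10/7) = -50/21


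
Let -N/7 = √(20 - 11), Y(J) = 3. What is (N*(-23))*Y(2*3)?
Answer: 1449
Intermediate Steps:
N = -21 (N = -7*√(20 - 11) = -7*√9 = -7*3 = -21)
(N*(-23))*Y(2*3) = -21*(-23)*3 = 483*3 = 1449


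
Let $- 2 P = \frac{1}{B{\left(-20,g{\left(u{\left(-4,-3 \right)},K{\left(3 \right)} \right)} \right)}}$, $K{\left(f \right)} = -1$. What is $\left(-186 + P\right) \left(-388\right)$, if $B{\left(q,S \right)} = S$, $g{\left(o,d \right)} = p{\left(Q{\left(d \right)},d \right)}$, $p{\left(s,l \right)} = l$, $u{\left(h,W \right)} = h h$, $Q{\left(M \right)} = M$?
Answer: $71974$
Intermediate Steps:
$u{\left(h,W \right)} = h^{2}$
$g{\left(o,d \right)} = d$
$P = \frac{1}{2}$ ($P = - \frac{1}{2 \left(-1\right)} = \left(- \frac{1}{2}\right) \left(-1\right) = \frac{1}{2} \approx 0.5$)
$\left(-186 + P\right) \left(-388\right) = \left(-186 + \frac{1}{2}\right) \left(-388\right) = \left(- \frac{371}{2}\right) \left(-388\right) = 71974$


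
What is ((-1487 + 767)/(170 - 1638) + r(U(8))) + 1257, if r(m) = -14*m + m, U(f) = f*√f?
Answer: 461499/367 - 208*√2 ≈ 963.33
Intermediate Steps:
U(f) = f^(3/2)
r(m) = -13*m
((-1487 + 767)/(170 - 1638) + r(U(8))) + 1257 = ((-1487 + 767)/(170 - 1638) - 208*√2) + 1257 = (-720/(-1468) - 208*√2) + 1257 = (-720*(-1/1468) - 208*√2) + 1257 = (180/367 - 208*√2) + 1257 = 461499/367 - 208*√2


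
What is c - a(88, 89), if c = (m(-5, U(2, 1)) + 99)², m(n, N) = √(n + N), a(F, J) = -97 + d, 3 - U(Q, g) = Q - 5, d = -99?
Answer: 10196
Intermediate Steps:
U(Q, g) = 8 - Q (U(Q, g) = 3 - (Q - 5) = 3 - (-5 + Q) = 3 + (5 - Q) = 8 - Q)
a(F, J) = -196 (a(F, J) = -97 - 99 = -196)
m(n, N) = √(N + n)
c = 10000 (c = (√((8 - 1*2) - 5) + 99)² = (√((8 - 2) - 5) + 99)² = (√(6 - 5) + 99)² = (√1 + 99)² = (1 + 99)² = 100² = 10000)
c - a(88, 89) = 10000 - 1*(-196) = 10000 + 196 = 10196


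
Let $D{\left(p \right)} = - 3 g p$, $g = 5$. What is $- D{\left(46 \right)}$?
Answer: $690$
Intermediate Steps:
$D{\left(p \right)} = - 15 p$ ($D{\left(p \right)} = \left(-3\right) 5 p = - 15 p$)
$- D{\left(46 \right)} = - \left(-15\right) 46 = \left(-1\right) \left(-690\right) = 690$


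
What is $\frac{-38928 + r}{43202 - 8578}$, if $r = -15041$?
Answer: $- \frac{53969}{34624} \approx -1.5587$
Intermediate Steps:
$\frac{-38928 + r}{43202 - 8578} = \frac{-38928 - 15041}{43202 - 8578} = - \frac{53969}{34624}$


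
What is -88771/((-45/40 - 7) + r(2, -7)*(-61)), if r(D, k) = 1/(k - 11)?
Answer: 6391512/341 ≈ 18743.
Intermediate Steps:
r(D, k) = 1/(-11 + k)
-88771/((-45/40 - 7) + r(2, -7)*(-61)) = -88771/((-45/40 - 7) - 61/(-11 - 7)) = -88771/((-45*1/40 - 7) - 61/(-18)) = -88771/((-9/8 - 7) - 1/18*(-61)) = -88771/(-65/8 + 61/18) = -88771/(-341/72) = -88771*(-72/341) = 6391512/341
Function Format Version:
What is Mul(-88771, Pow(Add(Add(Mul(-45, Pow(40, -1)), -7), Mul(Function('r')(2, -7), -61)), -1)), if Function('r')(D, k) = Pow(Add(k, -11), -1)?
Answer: Rational(6391512, 341) ≈ 18743.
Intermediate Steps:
Function('r')(D, k) = Pow(Add(-11, k), -1)
Mul(-88771, Pow(Add(Add(Mul(-45, Pow(40, -1)), -7), Mul(Function('r')(2, -7), -61)), -1)) = Mul(-88771, Pow(Add(Add(Mul(-45, Pow(40, -1)), -7), Mul(Pow(Add(-11, -7), -1), -61)), -1)) = Mul(-88771, Pow(Add(Add(Mul(-45, Rational(1, 40)), -7), Mul(Pow(-18, -1), -61)), -1)) = Mul(-88771, Pow(Add(Add(Rational(-9, 8), -7), Mul(Rational(-1, 18), -61)), -1)) = Mul(-88771, Pow(Add(Rational(-65, 8), Rational(61, 18)), -1)) = Mul(-88771, Pow(Rational(-341, 72), -1)) = Mul(-88771, Rational(-72, 341)) = Rational(6391512, 341)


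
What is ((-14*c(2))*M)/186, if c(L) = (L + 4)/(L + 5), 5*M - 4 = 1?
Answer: -2/31 ≈ -0.064516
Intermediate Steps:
M = 1 (M = 4/5 + (1/5)*1 = 4/5 + 1/5 = 1)
c(L) = (4 + L)/(5 + L)
((-14*c(2))*M)/186 = (-14*(4 + 2)/(5 + 2)*1)/186 = (-14*6/7*1)*(1/186) = -12*1*(1/186) = -12*1/186 = -2/31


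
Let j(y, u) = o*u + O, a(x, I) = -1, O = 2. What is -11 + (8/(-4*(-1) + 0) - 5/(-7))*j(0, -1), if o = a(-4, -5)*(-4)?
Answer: -115/7 ≈ -16.429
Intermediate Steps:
o = 4 (o = -1*(-4) = 4)
j(y, u) = 2 + 4*u (j(y, u) = 4*u + 2 = 2 + 4*u)
-11 + (8/(-4*(-1) + 0) - 5/(-7))*j(0, -1) = -11 + (8/(-4*(-1) + 0) - 5/(-7))*(2 + 4*(-1)) = -11 + (8/(4 + 0) - 5*(-1/7))*(2 - 4) = -11 + (8/4 + 5/7)*(-2) = -11 + (8*(1/4) + 5/7)*(-2) = -11 + (2 + 5/7)*(-2) = -11 + (19/7)*(-2) = -11 - 38/7 = -115/7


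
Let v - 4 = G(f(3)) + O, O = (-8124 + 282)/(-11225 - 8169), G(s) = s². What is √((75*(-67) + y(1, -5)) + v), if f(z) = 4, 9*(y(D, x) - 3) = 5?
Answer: 2*I*√1058077905271/29091 ≈ 70.718*I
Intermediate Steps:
y(D, x) = 32/9 (y(D, x) = 3 + (⅑)*5 = 3 + 5/9 = 32/9)
O = 3921/9697 (O = -7842/(-19394) = -7842*(-1/19394) = 3921/9697 ≈ 0.40435)
v = 197861/9697 (v = 4 + (4² + 3921/9697) = 4 + (16 + 3921/9697) = 4 + 159073/9697 = 197861/9697 ≈ 20.404)
√((75*(-67) + y(1, -5)) + v) = √((75*(-67) + 32/9) + 197861/9697) = √((-5025 + 32/9) + 197861/9697) = √(-45193/9 + 197861/9697) = √(-436455772/87273) = 2*I*√1058077905271/29091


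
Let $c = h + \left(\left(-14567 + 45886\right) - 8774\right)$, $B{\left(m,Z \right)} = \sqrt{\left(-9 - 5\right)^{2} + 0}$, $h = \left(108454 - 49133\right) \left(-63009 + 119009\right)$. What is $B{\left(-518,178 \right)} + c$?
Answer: $3321998559$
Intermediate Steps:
$h = 3321976000$ ($h = 59321 \cdot 56000 = 3321976000$)
$B{\left(m,Z \right)} = 14$ ($B{\left(m,Z \right)} = \sqrt{\left(-14\right)^{2} + 0} = \sqrt{196 + 0} = \sqrt{196} = 14$)
$c = 3321998545$ ($c = 3321976000 + \left(\left(-14567 + 45886\right) - 8774\right) = 3321976000 + \left(31319 - 8774\right) = 3321976000 + 22545 = 3321998545$)
$B{\left(-518,178 \right)} + c = 14 + 3321998545 = 3321998559$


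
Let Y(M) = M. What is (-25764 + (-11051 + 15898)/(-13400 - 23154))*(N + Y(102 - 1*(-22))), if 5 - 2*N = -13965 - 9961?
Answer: -22771349468437/73108 ≈ -3.1148e+8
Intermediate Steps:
N = 23931/2 (N = 5/2 - (-13965 - 9961)/2 = 5/2 - 1/2*(-23926) = 5/2 + 11963 = 23931/2 ≈ 11966.)
(-25764 + (-11051 + 15898)/(-13400 - 23154))*(N + Y(102 - 1*(-22))) = (-25764 + (-11051 + 15898)/(-13400 - 23154))*(23931/2 + (102 - 1*(-22))) = (-25764 + 4847/(-36554))*(23931/2 + (102 + 22)) = (-25764 + 4847*(-1/36554))*(23931/2 + 124) = (-25764 - 4847/36554)*(24179/2) = -941782103/36554*24179/2 = -22771349468437/73108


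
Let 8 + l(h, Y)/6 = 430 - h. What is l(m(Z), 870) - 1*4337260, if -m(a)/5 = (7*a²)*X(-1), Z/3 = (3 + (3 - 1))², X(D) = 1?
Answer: -3153478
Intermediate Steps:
Z = 75 (Z = 3*(3 + (3 - 1))² = 3*(3 + 2)² = 3*5² = 3*25 = 75)
m(a) = -35*a² (m(a) = -5*7*a² = -35*a²)
l(h, Y) = 2532 - 6*h (l(h, Y) = -48 + 6*(430 - h) = -48 + (2580 - 6*h) = 2532 - 6*h)
l(m(Z), 870) - 1*4337260 = (2532 - (-210)*75²) - 1*4337260 = (2532 - (-210)*5625) - 4337260 = (2532 - 6*(-196875)) - 4337260 = (2532 + 1181250) - 4337260 = 1183782 - 4337260 = -3153478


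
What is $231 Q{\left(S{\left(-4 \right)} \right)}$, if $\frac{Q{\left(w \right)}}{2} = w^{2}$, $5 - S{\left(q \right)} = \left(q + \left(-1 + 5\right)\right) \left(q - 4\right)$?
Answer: $11550$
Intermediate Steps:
$S{\left(q \right)} = 5 - \left(-4 + q\right) \left(4 + q\right)$ ($S{\left(q \right)} = 5 - \left(q + \left(-1 + 5\right)\right) \left(q - 4\right) = 5 - \left(q + 4\right) \left(-4 + q\right) = 5 - \left(4 + q\right) \left(-4 + q\right) = 5 - \left(-4 + q\right) \left(4 + q\right)$)
$Q{\left(w \right)} = 2 w^{2}$
$231 Q{\left(S{\left(-4 \right)} \right)} = 231 \cdot 2 \left(21 - \left(-4\right)^{2}\right)^{2} = 231 \cdot 2 \left(21 - 16\right)^{2} = 231 \cdot 2 \cdot 5^{2} = 231 \cdot 2 \cdot 25 = 231 \cdot 50 = 11550$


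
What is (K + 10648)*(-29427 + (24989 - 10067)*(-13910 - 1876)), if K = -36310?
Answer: 6045662309778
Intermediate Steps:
(K + 10648)*(-29427 + (24989 - 10067)*(-13910 - 1876)) = (-36310 + 10648)*(-29427 + (24989 - 10067)*(-13910 - 1876)) = -25662*(-29427 + 14922*(-15786)) = -25662*(-29427 - 235558692) = -25662*(-235588119) = 6045662309778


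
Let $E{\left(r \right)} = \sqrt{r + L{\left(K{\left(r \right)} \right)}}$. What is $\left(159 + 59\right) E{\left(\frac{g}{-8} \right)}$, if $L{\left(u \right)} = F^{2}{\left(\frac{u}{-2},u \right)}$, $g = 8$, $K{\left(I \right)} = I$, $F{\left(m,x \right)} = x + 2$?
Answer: $0$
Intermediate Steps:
$F{\left(m,x \right)} = 2 + x$
$L{\left(u \right)} = \left(2 + u\right)^{2}$
$E{\left(r \right)} = \sqrt{r + \left(2 + r\right)^{2}}$
$\left(159 + 59\right) E{\left(\frac{g}{-8} \right)} = \left(159 + 59\right) \sqrt{\frac{8}{-8} + \left(2 + \frac{8}{-8}\right)^{2}} = 218 \sqrt{8 \left(- \frac{1}{8}\right) + \left(2 + 8 \left(- \frac{1}{8}\right)\right)^{2}} = 218 \sqrt{-1 + \left(2 - 1\right)^{2}} = 218 \sqrt{-1 + 1^{2}} = 218 \sqrt{-1 + 1} = 218 \sqrt{0} = 218 \cdot 0 = 0$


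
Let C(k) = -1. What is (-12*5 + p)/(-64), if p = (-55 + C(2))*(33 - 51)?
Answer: -237/16 ≈ -14.813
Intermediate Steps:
p = 1008 (p = (-55 - 1)*(33 - 51) = -56*(-18) = 1008)
(-12*5 + p)/(-64) = (-12*5 + 1008)/(-64) = -(-60 + 1008)/64 = -1/64*948 = -237/16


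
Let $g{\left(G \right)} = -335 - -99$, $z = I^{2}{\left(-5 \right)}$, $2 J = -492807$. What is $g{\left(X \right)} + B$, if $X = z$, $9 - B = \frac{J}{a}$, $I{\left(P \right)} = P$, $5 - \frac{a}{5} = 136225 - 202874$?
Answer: $- \frac{7181513}{31740} \approx -226.26$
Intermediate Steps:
$a = 333270$ ($a = 25 - 5 \left(136225 - 202874\right) = 25 - -333245 = 25 + 333245 = 333270$)
$J = - \frac{492807}{2}$ ($J = \frac{1}{2} \left(-492807\right) = - \frac{492807}{2} \approx -2.464 \cdot 10^{5}$)
$B = \frac{309127}{31740}$ ($B = 9 - - \frac{492807}{2 \cdot 333270} = 9 - \left(- \frac{492807}{2}\right) \frac{1}{333270} = 9 - - \frac{23467}{31740} = 9 + \frac{23467}{31740} = \frac{309127}{31740} \approx 9.7393$)
$z = 25$ ($z = \left(-5\right)^{2} = 25$)
$X = 25$
$g{\left(G \right)} = -236$ ($g{\left(G \right)} = -335 + 99 = -236$)
$g{\left(X \right)} + B = -236 + \frac{309127}{31740} = - \frac{7181513}{31740}$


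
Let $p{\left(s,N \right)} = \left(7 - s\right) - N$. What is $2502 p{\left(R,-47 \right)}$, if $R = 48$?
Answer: $15012$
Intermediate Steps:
$p{\left(s,N \right)} = 7 - N - s$
$2502 p{\left(R,-47 \right)} = 2502 \left(7 - -47 - 48\right) = 2502 \left(7 + 47 - 48\right) = 2502 \cdot 6 = 15012$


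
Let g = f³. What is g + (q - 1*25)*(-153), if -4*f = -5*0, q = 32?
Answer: -1071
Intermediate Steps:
f = 0 (f = -(-5)*0/4 = -¼*0 = 0)
g = 0 (g = 0³ = 0)
g + (q - 1*25)*(-153) = 0 + (32 - 1*25)*(-153) = 0 + (32 - 25)*(-153) = 0 + 7*(-153) = 0 - 1071 = -1071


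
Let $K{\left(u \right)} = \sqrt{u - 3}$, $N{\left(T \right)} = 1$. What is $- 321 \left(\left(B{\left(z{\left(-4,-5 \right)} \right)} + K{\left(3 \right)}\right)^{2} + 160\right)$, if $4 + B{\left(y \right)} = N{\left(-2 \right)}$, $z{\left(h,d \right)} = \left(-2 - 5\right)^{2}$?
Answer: $-54249$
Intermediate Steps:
$z{\left(h,d \right)} = 49$ ($z{\left(h,d \right)} = \left(-7\right)^{2} = 49$)
$K{\left(u \right)} = \sqrt{-3 + u}$
$B{\left(y \right)} = -3$ ($B{\left(y \right)} = -4 + 1 = -3$)
$- 321 \left(\left(B{\left(z{\left(-4,-5 \right)} \right)} + K{\left(3 \right)}\right)^{2} + 160\right) = - 321 \left(\left(-3 + \sqrt{-3 + 3}\right)^{2} + 160\right) = - 321 \left(\left(-3 + \sqrt{0}\right)^{2} + 160\right) = - 321 \left(\left(-3 + 0\right)^{2} + 160\right) = - 321 \left(\left(-3\right)^{2} + 160\right) = - 321 \left(9 + 160\right) = \left(-321\right) 169 = -54249$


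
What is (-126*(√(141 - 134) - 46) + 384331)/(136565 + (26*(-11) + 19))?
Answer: 390127/136298 - 63*√7/68149 ≈ 2.8599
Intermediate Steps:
(-126*(√(141 - 134) - 46) + 384331)/(136565 + (26*(-11) + 19)) = (-126*(√7 - 46) + 384331)/(136565 + (-286 + 19)) = (-126*(-46 + √7) + 384331)/(136565 - 267) = ((5796 - 126*√7) + 384331)/136298 = (390127 - 126*√7)*(1/136298) = 390127/136298 - 63*√7/68149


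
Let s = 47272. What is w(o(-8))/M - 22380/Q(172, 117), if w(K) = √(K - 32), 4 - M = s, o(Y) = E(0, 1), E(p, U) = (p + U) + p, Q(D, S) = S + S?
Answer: -3730/39 - I*√31/47268 ≈ -95.641 - 0.00011779*I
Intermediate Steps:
Q(D, S) = 2*S
E(p, U) = U + 2*p (E(p, U) = (U + p) + p = U + 2*p)
o(Y) = 1 (o(Y) = 1 + 2*0 = 1 + 0 = 1)
M = -47268 (M = 4 - 1*47272 = 4 - 47272 = -47268)
w(K) = √(-32 + K)
w(o(-8))/M - 22380/Q(172, 117) = √(-32 + 1)/(-47268) - 22380/(2*117) = √(-31)*(-1/47268) - 22380/234 = (I*√31)*(-1/47268) - 22380*1/234 = -I*√31/47268 - 3730/39 = -3730/39 - I*√31/47268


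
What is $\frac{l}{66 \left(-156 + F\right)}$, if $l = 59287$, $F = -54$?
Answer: $- \frac{59287}{13860} \approx -4.2776$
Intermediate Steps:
$\frac{l}{66 \left(-156 + F\right)} = \frac{59287}{66 \left(-156 - 54\right)} = \frac{59287}{66 \left(-210\right)} = \frac{59287}{-13860} = 59287 \left(- \frac{1}{13860}\right) = - \frac{59287}{13860}$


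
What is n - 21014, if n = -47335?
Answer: -68349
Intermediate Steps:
n - 21014 = -47335 - 21014 = -68349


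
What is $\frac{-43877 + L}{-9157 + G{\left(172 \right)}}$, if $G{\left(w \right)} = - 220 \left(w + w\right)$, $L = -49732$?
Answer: $\frac{31203}{28279} \approx 1.1034$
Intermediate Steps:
$G{\left(w \right)} = - 440 w$ ($G{\left(w \right)} = - 220 \cdot 2 w = - 440 w$)
$\frac{-43877 + L}{-9157 + G{\left(172 \right)}} = \frac{-43877 - 49732}{-9157 - 75680} = - \frac{93609}{-9157 - 75680} = - \frac{93609}{-84837} = \left(-93609\right) \left(- \frac{1}{84837}\right) = \frac{31203}{28279}$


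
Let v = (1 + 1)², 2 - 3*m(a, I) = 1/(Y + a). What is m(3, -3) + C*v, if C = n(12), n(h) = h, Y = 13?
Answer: 2335/48 ≈ 48.646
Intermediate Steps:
C = 12
m(a, I) = ⅔ - 1/(3*(13 + a))
v = 4 (v = 2² = 4)
m(3, -3) + C*v = (25 + 2*3)/(3*(13 + 3)) + 12*4 = (⅓)*(25 + 6)/16 + 48 = (⅓)*(1/16)*31 + 48 = 31/48 + 48 = 2335/48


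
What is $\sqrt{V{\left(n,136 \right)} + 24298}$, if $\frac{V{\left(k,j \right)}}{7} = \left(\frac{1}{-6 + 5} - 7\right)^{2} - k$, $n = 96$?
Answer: $\sqrt{24074} \approx 155.16$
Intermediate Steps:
$V{\left(k,j \right)} = 448 - 7 k$ ($V{\left(k,j \right)} = 7 \left(\left(\frac{1}{-6 + 5} - 7\right)^{2} - k\right) = 7 \left(\left(\frac{1}{-1} - 7\right)^{2} - k\right) = 7 \left(\left(-1 - 7\right)^{2} - k\right) = 7 \left(\left(-8\right)^{2} - k\right) = 7 \left(64 - k\right) = 448 - 7 k$)
$\sqrt{V{\left(n,136 \right)} + 24298} = \sqrt{\left(448 - 672\right) + 24298} = \sqrt{-224 + 24298} = \sqrt{24074}$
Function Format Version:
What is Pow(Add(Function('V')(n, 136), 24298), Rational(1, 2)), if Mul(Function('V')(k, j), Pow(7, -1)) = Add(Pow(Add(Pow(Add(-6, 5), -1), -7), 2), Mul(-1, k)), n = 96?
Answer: Pow(24074, Rational(1, 2)) ≈ 155.16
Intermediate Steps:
Function('V')(k, j) = Add(448, Mul(-7, k)) (Function('V')(k, j) = Mul(7, Add(Pow(Add(Pow(Add(-6, 5), -1), -7), 2), Mul(-1, k))) = Mul(7, Add(Pow(Add(Pow(-1, -1), -7), 2), Mul(-1, k))) = Mul(7, Add(Pow(Add(-1, -7), 2), Mul(-1, k))) = Mul(7, Add(Pow(-8, 2), Mul(-1, k))) = Mul(7, Add(64, Mul(-1, k))) = Add(448, Mul(-7, k)))
Pow(Add(Function('V')(n, 136), 24298), Rational(1, 2)) = Pow(Add(Add(448, Mul(-7, 96)), 24298), Rational(1, 2)) = Pow(Add(Add(448, -672), 24298), Rational(1, 2)) = Pow(Add(-224, 24298), Rational(1, 2)) = Pow(24074, Rational(1, 2))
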